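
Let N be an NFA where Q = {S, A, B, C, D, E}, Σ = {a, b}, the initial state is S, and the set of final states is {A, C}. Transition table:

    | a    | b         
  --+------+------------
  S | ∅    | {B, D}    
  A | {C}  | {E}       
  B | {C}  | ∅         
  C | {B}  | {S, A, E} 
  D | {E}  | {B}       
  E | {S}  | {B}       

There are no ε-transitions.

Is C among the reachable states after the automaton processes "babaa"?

Start in {S}.
Read 'b': {S} → {B, D}.
Read 'a': {B, D} → {C, E}.
Read 'b': {C, E} → {S, A, B, E}.
Read 'a': {S, A, B, E} → {S, C}.
Read 'a': {S, C} → {B}.
State C is not in {B}.

No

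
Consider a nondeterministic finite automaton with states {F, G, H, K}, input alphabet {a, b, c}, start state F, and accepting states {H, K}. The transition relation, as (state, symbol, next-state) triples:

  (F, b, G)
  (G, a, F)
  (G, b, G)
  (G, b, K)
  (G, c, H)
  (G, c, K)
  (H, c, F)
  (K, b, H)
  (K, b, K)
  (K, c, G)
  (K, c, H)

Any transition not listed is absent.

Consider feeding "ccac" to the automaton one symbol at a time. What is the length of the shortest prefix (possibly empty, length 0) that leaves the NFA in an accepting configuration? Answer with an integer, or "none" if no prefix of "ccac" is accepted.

Start in {F}.
Read 'c': F→∅; now ∅.
The set is empty and remains empty for the remaining 3 symbols.
No reachable set along the way intersects F.

none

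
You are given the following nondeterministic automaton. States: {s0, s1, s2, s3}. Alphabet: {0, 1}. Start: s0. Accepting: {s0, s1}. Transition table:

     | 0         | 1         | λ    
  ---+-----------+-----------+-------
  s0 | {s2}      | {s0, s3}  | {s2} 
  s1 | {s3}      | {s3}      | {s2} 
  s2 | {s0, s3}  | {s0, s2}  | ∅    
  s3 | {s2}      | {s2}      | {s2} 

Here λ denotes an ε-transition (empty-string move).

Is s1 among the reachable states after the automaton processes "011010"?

Start: ε-closure({s0}) = {s0, s2}.
Read '0': {s0, s2} → {s0, s2, s3}.
Read '1': {s0, s2, s3} → {s0, s2, s3}.
Read '1': {s0, s2, s3} → {s0, s2, s3}.
Read '0': {s0, s2, s3} → {s0, s2, s3}.
Read '1': {s0, s2, s3} → {s0, s2, s3}.
Read '0': {s0, s2, s3} → {s0, s2, s3}.
State s1 is not in {s0, s2, s3}.

No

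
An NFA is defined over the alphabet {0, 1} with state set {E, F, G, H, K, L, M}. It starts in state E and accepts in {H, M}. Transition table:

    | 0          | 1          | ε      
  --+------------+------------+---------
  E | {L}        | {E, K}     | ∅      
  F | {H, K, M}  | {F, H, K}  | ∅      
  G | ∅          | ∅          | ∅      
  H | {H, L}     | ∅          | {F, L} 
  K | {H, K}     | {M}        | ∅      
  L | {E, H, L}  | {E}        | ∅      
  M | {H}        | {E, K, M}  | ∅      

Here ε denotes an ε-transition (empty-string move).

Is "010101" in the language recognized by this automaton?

Start in {E}.
Read '0': E→{L}; now {L}.
Read '1': L→{E}; now {E}.
Read '0': E→{L}; now {L}.
Read '1': L→{E}; now {E}.
Read '0': E→{L}; now {L}.
Read '1': L→{E}; now {E}.
The final set {E} contains no accepting state.

No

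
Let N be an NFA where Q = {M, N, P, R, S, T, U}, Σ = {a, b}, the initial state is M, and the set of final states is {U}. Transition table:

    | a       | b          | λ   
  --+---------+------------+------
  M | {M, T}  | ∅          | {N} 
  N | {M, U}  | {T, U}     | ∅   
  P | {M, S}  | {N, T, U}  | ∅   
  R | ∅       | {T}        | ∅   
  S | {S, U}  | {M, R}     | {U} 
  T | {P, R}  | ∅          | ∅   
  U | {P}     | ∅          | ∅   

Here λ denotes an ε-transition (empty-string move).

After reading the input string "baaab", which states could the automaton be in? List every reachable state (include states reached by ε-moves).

{M, N, R, T, U}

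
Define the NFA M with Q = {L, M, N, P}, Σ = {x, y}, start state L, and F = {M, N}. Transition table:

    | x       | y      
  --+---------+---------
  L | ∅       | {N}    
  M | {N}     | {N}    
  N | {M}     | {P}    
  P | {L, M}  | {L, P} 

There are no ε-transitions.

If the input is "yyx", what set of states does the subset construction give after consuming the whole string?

{L, M}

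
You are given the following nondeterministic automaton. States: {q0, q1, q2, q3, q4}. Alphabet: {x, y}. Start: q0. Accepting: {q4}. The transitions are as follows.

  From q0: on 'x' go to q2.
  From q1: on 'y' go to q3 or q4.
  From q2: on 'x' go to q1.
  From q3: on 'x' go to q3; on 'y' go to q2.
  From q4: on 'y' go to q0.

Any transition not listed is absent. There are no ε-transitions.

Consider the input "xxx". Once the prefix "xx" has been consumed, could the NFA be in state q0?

Start in {q0}.
Read 'x': {q0} → {q2}.
Read 'x': {q2} → {q1}.
State q0 is not in {q1}.

No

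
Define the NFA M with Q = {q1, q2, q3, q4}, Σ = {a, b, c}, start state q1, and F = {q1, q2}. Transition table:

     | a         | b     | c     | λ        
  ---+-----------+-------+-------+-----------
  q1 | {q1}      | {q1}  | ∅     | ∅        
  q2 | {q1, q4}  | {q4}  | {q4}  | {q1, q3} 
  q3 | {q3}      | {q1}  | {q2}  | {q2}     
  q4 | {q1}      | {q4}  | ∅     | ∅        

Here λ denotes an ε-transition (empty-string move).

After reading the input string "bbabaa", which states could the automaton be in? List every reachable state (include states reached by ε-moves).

Start in {q1}.
Read 'b': {q1} → {q1}.
Read 'b': {q1} → {q1}.
Read 'a': {q1} → {q1}.
Read 'b': {q1} → {q1}.
Read 'a': {q1} → {q1}.
Read 'a': {q1} → {q1}.

{q1}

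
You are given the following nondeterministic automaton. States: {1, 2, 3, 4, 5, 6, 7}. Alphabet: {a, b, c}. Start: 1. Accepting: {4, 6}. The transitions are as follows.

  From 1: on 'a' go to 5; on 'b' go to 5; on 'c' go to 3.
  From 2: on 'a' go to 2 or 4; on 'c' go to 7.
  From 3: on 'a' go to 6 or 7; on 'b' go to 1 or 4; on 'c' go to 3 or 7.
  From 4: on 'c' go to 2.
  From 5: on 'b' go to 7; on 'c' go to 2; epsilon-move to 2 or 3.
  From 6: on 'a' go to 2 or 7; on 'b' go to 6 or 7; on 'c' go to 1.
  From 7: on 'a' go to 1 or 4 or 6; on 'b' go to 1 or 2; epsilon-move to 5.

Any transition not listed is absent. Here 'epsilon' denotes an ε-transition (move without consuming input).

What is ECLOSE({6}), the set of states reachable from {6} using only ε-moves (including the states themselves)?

{6}

Begin with {6}.
No ε-moves leave this set, so the closure equals the set itself.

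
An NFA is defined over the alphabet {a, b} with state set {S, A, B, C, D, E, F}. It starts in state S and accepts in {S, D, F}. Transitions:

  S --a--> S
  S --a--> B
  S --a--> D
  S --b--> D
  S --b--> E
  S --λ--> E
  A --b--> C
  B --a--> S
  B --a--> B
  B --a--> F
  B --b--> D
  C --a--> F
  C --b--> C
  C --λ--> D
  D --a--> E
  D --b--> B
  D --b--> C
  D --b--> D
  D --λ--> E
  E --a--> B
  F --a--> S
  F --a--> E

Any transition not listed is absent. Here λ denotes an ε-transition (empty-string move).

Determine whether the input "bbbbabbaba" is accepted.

Start: ε-closure({S}) = {S, E}.
Read 'b': S→{D, E}, E→∅; now {D, E}.
Read 'b': D→{B, C, D}, E→∅; union {B, C, D}; ε-closure = {B, C, D, E}.
Read 'b': B→{D}, C→{C}, D→{B, C, D}, E→∅; union {B, C, D}; ε-closure = {B, C, D, E}.
Read 'b': B→{D}, C→{C}, D→{B, C, D}, E→∅; union {B, C, D}; ε-closure = {B, C, D, E}.
Read 'a': B→{S, B, F}, C→{F}, D→{E}, E→{B}; now {S, B, E, F}.
Read 'b': S→{D, E}, B→{D}, E→∅, F→∅; now {D, E}.
Read 'b': D→{B, C, D}, E→∅; union {B, C, D}; ε-closure = {B, C, D, E}.
Read 'a': B→{S, B, F}, C→{F}, D→{E}, E→{B}; now {S, B, E, F}.
Read 'b': S→{D, E}, B→{D}, E→∅, F→∅; now {D, E}.
Read 'a': D→{E}, E→{B}; now {B, E}.
The final set {B, E} contains no accepting state.

No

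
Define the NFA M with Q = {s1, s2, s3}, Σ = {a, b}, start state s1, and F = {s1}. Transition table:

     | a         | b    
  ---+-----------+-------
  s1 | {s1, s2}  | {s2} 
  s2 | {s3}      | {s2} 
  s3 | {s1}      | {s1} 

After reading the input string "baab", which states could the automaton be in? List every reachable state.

Start in {s1}.
Read 'b': {s1} → {s2}.
Read 'a': {s2} → {s3}.
Read 'a': {s3} → {s1}.
Read 'b': {s1} → {s2}.

{s2}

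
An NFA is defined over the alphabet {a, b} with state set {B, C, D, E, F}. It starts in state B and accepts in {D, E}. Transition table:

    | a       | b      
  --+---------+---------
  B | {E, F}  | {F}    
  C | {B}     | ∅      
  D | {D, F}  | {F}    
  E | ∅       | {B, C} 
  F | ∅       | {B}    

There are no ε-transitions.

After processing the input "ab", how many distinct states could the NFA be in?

2

Start in {B}.
Read 'a': {B} → {E, F}.
Read 'b': {E, F} → {B, C}.
That set has 2 states.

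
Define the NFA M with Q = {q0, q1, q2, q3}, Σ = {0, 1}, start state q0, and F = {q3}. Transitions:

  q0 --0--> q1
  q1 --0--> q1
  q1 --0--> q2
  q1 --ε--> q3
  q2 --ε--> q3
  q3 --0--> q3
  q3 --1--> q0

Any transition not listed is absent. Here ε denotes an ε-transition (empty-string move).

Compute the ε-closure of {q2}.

{q2, q3}

Begin with {q2}.
ε-move q2 → q3; add q3.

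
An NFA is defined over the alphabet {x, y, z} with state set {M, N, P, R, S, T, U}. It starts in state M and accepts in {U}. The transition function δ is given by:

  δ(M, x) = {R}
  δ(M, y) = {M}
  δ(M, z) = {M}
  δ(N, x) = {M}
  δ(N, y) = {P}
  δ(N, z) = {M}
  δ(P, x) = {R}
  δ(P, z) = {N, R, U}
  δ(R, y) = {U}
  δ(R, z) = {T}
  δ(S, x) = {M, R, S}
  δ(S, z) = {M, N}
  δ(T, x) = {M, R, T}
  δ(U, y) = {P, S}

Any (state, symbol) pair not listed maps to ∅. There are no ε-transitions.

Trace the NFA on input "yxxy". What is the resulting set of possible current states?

∅

Start in {M}.
Read 'y': M→{M}; now {M}.
Read 'x': M→{R}; now {R}.
Read 'x': R→∅; now ∅.
The set is empty and remains empty for the remaining 1 symbol.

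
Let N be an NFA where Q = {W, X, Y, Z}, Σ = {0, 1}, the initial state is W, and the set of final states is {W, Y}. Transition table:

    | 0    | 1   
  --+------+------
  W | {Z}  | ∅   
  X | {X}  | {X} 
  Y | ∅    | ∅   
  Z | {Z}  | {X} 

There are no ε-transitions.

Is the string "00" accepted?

No

Start in {W}.
Read '0': W→{Z}; now {Z}.
Read '0': Z→{Z}; now {Z}.
The final set {Z} contains no accepting state.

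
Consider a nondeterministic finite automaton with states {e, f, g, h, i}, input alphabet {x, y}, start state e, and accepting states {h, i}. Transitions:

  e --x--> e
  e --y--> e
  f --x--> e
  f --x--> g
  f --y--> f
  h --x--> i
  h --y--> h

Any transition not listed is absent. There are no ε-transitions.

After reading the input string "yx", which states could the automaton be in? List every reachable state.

{e}

Start in {e}.
Read 'y': e→{e}; now {e}.
Read 'x': e→{e}; now {e}.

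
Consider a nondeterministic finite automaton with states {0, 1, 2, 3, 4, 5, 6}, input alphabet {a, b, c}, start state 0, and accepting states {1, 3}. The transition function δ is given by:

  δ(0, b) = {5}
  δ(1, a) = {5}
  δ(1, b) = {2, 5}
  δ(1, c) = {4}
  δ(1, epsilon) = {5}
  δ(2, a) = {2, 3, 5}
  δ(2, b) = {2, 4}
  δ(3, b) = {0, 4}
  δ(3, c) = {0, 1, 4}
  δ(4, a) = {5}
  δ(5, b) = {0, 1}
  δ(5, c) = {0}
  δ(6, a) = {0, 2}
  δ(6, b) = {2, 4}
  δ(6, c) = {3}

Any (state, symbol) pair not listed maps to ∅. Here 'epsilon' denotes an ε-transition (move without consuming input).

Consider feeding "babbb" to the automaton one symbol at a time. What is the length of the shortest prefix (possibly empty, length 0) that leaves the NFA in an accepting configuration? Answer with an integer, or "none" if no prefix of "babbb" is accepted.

Start in {0}.
Read 'b': 0→{5}; now {5}.
Read 'a': 5→∅; now ∅.
The set is empty and remains empty for the remaining 3 symbols.
No reachable set along the way intersects F.

none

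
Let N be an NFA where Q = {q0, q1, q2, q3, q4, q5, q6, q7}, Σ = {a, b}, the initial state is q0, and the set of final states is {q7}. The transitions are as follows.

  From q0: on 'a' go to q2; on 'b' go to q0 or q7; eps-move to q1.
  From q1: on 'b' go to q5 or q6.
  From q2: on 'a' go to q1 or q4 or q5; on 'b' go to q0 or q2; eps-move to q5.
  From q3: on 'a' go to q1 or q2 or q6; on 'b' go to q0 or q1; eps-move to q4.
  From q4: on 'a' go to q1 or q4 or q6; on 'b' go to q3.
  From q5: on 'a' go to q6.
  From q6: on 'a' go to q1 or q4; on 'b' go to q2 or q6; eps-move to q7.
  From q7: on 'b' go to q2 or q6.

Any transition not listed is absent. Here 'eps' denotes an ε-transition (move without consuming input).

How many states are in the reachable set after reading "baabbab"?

8

Start: ε-closure({q0}) = {q0, q1}.
Read 'b': {q0, q1} → {q0, q1, q5, q6, q7}.
Read 'a': {q0, q1, q5, q6, q7} → {q1, q2, q4, q5, q6, q7}.
Read 'a': {q1, q2, q4, q5, q6, q7} → {q1, q4, q5, q6, q7}.
Read 'b': {q1, q4, q5, q6, q7} → {q2, q3, q4, q5, q6, q7}.
Read 'b': {q2, q3, q4, q5, q6, q7} → {q0, q1, q2, q3, q4, q5, q6, q7}.
Read 'a': {q0, q1, q2, q3, q4, q5, q6, q7} → {q1, q2, q4, q5, q6, q7}.
Read 'b': {q1, q2, q4, q5, q6, q7} → {q0, q1, q2, q3, q4, q5, q6, q7}.
That set has 8 states.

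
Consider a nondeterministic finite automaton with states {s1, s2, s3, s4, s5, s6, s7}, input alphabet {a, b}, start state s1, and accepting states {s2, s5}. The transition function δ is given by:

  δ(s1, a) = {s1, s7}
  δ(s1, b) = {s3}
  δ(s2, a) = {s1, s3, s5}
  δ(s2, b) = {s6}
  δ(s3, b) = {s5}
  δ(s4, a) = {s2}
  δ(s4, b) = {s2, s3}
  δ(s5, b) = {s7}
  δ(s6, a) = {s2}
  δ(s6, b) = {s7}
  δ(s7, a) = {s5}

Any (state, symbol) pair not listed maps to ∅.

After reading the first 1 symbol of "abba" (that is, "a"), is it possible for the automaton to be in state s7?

Yes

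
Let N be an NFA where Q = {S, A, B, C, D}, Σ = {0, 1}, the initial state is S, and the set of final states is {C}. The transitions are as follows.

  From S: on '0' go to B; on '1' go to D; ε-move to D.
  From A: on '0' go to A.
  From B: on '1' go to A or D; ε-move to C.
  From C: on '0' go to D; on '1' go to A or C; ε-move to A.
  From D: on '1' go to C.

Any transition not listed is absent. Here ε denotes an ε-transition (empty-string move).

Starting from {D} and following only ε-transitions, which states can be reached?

Begin with {D}.
No ε-moves leave this set, so the closure equals the set itself.

{D}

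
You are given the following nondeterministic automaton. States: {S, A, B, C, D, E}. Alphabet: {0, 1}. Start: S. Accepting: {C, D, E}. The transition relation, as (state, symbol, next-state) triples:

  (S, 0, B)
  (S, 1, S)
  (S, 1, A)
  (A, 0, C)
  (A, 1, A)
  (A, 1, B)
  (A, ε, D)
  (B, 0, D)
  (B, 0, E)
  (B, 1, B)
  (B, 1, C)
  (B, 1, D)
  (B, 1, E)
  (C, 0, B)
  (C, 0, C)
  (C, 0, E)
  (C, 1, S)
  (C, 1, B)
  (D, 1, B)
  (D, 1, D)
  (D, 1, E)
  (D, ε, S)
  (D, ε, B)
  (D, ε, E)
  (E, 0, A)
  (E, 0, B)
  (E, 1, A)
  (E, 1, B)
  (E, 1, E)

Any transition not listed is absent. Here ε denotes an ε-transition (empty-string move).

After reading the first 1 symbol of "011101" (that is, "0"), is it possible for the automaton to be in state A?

Start in {S}.
Read '0': S→{B}; now {B}.
State A is not in {B}.

No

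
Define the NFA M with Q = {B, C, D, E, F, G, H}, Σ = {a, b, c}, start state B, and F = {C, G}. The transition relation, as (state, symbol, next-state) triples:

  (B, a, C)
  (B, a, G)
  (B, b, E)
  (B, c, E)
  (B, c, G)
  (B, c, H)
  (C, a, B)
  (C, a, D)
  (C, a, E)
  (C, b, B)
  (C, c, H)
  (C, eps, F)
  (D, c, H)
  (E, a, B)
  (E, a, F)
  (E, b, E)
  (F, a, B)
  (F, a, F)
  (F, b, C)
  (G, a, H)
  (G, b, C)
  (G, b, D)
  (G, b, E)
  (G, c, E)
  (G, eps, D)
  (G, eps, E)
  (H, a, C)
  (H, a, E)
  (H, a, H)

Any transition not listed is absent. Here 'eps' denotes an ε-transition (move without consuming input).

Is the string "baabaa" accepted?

Start in {B}.
Read 'b': B→{E}; now {E}.
Read 'a': E→{B, F}; now {B, F}.
Read 'a': B→{C, G}, F→{B, F}; union {B, C, F, G}; ε-closure = {B, C, D, E, F, G}.
Read 'b': B→{E}, C→{B}, D→∅, E→{E}, F→{C}, G→{C, D, E}; union {B, C, D, E}; ε-closure = {B, C, D, E, F}.
Read 'a': B→{C, G}, C→{B, D, E}, D→∅, E→{B, F}, F→{B, F}; now {B, C, D, E, F, G}.
Read 'a': B→{C, G}, C→{B, D, E}, D→∅, E→{B, F}, F→{B, F}, G→{H}; now {B, C, D, E, F, G, H}.
The final set {B, C, D, E, F, G, H} contains the accepting states C, G.

Yes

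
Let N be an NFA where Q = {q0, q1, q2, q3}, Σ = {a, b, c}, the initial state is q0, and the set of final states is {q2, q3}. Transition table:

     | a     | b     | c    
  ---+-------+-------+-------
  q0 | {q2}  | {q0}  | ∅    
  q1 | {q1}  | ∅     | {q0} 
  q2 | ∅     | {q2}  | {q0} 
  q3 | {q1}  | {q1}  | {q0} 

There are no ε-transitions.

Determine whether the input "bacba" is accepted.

Start in {q0}.
Read 'b': q0→{q0}; now {q0}.
Read 'a': q0→{q2}; now {q2}.
Read 'c': q2→{q0}; now {q0}.
Read 'b': q0→{q0}; now {q0}.
Read 'a': q0→{q2}; now {q2}.
The final set {q2} contains the accepting state q2.

Yes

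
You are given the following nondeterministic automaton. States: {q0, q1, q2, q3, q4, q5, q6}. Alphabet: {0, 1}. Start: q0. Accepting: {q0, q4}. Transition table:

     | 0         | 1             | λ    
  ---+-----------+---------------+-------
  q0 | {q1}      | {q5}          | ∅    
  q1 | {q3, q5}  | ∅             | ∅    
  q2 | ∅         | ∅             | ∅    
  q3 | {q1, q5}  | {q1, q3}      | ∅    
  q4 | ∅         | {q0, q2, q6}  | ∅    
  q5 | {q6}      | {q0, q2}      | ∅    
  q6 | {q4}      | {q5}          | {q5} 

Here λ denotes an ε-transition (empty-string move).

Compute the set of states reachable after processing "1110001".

Start in {q0}.
Read '1': {q0} → {q5}.
Read '1': {q5} → {q0, q2}.
Read '1': {q0, q2} → {q5}.
Read '0': {q5} → {q5, q6}.
Read '0': {q5, q6} → {q4, q5, q6}.
Read '0': {q4, q5, q6} → {q4, q5, q6}.
Read '1': {q4, q5, q6} → {q0, q2, q5, q6}.

{q0, q2, q5, q6}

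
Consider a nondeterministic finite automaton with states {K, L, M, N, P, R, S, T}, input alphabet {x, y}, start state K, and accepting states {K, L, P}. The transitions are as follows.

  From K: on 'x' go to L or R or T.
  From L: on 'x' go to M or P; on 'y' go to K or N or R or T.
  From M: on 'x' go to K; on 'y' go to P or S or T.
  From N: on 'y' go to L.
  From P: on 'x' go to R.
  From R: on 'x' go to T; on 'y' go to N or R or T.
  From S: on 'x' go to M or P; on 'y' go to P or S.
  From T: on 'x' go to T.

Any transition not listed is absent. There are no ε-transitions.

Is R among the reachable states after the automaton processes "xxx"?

Start in {K}.
Read 'x': K→{L, R, T}; now {L, R, T}.
Read 'x': L→{M, P}, R→{T}, T→{T}; now {M, P, T}.
Read 'x': M→{K}, P→{R}, T→{T}; now {K, R, T}.
State R is in {K, R, T}.

Yes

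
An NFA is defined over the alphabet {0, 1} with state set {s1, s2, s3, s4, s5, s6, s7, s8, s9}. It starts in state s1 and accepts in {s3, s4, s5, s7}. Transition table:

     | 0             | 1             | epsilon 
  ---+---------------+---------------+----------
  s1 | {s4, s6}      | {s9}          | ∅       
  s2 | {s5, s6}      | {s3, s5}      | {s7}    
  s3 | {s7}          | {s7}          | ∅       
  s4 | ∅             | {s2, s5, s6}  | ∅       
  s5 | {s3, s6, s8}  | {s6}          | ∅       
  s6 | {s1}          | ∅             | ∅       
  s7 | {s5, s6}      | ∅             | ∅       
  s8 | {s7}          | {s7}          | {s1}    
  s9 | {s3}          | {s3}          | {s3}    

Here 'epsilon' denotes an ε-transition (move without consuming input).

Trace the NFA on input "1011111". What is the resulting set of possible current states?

∅

Start in {s1}.
Read '1': {s1} → {s3, s9}.
Read '0': {s3, s9} → {s3, s7}.
Read '1': {s3, s7} → {s7}.
Read '1': {s7} → ∅.
The set is empty and remains empty for the remaining 3 symbols.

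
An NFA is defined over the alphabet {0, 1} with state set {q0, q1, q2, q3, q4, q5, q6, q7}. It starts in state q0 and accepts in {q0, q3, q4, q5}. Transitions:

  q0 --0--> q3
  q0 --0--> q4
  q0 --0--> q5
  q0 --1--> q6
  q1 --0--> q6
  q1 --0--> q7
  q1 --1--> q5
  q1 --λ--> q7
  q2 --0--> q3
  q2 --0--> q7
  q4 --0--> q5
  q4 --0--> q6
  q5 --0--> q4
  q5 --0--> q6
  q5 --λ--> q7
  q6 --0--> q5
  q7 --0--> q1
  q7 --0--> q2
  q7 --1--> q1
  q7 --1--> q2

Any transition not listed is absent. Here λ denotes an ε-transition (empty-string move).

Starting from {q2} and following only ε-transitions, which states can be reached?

{q2}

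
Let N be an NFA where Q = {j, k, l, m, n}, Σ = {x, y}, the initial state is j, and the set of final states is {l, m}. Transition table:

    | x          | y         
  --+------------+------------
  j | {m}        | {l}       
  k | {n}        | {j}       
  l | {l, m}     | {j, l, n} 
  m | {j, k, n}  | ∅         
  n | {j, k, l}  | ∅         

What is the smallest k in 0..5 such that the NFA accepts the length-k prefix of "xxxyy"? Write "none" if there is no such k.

1

Start in {j}.
Read 'x': j→{m}; now {m}.
None of the earlier sets intersect F, but {m} does.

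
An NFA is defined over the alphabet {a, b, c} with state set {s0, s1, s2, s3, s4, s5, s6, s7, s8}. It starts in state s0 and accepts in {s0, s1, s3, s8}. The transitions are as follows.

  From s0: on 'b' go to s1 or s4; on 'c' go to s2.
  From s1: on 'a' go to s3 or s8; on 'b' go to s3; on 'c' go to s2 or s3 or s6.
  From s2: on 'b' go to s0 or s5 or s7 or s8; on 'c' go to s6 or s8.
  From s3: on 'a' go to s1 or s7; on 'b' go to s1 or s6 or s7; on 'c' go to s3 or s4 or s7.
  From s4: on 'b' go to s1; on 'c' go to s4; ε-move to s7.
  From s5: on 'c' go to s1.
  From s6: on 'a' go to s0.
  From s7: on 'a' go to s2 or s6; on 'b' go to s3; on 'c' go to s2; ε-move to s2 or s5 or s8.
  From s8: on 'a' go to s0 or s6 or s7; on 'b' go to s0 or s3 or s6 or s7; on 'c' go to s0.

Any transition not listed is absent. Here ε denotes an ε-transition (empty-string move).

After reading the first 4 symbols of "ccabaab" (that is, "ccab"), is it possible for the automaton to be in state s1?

Yes

Start in {s0}.
Read 'c': s0→{s2}; now {s2}.
Read 'c': s2→{s6, s8}; now {s6, s8}.
Read 'a': s6→{s0}, s8→{s0, s6, s7}; union {s0, s6, s7}; ε-closure = {s0, s2, s5, s6, s7, s8}.
Read 'b': s0→{s1, s4}, s2→{s0, s5, s7, s8}, s5→∅, s6→∅, s7→{s3}, s8→{s0, s3, s6, s7}; union {s0, s1, s3, s4, s5, s6, s7, s8}; ε-closure = {s0, s1, s2, s3, s4, s5, s6, s7, s8}.
State s1 is in {s0, s1, s2, s3, s4, s5, s6, s7, s8}.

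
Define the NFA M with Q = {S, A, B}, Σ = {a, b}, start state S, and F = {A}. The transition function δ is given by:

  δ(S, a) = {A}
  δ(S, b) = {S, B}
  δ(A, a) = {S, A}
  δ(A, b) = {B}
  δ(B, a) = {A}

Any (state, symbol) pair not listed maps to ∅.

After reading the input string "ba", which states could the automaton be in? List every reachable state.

Start in {S}.
Read 'b': {S} → {S, B}.
Read 'a': {S, B} → {A}.

{A}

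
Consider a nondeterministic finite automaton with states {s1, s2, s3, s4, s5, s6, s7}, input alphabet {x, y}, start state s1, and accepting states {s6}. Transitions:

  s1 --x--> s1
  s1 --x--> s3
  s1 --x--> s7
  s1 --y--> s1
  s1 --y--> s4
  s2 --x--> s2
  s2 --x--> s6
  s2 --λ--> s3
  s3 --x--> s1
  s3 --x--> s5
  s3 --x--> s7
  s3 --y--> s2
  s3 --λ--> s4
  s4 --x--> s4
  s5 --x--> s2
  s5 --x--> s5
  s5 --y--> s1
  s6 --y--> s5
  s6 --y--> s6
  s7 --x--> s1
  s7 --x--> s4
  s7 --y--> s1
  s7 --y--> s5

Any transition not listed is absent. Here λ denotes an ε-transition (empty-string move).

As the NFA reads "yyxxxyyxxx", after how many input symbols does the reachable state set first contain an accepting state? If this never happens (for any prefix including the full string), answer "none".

8

Start in {s1}.
Read 'y': {s1} → {s1, s4}.
Read 'y': {s1, s4} → {s1, s4}.
Read 'x': {s1, s4} → {s1, s3, s4, s7}.
Read 'x': {s1, s3, s4, s7} → {s1, s3, s4, s5, s7}.
Read 'x': {s1, s3, s4, s5, s7} → {s1, s2, s3, s4, s5, s7}.
Read 'y': {s1, s2, s3, s4, s5, s7} → {s1, s2, s3, s4, s5}.
Read 'y': {s1, s2, s3, s4, s5} → {s1, s2, s3, s4}.
Read 'x': {s1, s2, s3, s4} → {s1, s2, s3, s4, s5, s6, s7}.
None of the earlier sets intersect F, but {s1, s2, s3, s4, s5, s6, s7} does.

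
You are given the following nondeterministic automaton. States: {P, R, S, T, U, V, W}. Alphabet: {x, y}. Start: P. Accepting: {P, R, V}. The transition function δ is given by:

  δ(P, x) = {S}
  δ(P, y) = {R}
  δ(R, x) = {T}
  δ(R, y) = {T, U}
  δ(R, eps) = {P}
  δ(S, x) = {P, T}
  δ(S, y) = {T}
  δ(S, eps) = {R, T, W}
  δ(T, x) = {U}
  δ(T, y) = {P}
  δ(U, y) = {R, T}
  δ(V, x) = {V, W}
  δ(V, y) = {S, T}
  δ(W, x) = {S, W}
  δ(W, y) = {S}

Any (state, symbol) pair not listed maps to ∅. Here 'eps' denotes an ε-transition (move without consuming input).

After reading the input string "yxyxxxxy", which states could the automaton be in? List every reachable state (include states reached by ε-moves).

{P, R, S, T, U, W}

Start in {P}.
Read 'y': {P} → {P, R}.
Read 'x': {P, R} → {P, R, S, T, W}.
Read 'y': {P, R, S, T, W} → {P, R, S, T, U, W}.
Read 'x': {P, R, S, T, U, W} → {P, R, S, T, U, W}.
Read 'x': {P, R, S, T, U, W} → {P, R, S, T, U, W}.
Read 'x': {P, R, S, T, U, W} → {P, R, S, T, U, W}.
Read 'x': {P, R, S, T, U, W} → {P, R, S, T, U, W}.
Read 'y': {P, R, S, T, U, W} → {P, R, S, T, U, W}.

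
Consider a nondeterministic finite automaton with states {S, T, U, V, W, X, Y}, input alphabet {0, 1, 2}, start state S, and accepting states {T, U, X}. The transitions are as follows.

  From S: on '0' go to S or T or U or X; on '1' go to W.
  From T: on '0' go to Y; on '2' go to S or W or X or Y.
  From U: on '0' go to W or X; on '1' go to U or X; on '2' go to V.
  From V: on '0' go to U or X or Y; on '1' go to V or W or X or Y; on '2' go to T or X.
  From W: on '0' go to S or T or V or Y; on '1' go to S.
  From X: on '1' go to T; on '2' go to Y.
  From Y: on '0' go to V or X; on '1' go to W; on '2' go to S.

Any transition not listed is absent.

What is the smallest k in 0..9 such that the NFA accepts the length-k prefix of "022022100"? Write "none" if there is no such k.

1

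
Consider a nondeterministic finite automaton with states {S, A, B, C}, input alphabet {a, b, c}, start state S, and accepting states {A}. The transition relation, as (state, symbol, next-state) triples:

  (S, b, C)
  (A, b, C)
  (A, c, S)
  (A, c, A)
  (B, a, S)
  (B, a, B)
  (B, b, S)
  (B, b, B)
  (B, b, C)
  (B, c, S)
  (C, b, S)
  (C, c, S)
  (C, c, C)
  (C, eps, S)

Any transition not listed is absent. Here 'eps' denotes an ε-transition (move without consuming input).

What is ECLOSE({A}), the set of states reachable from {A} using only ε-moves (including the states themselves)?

{A}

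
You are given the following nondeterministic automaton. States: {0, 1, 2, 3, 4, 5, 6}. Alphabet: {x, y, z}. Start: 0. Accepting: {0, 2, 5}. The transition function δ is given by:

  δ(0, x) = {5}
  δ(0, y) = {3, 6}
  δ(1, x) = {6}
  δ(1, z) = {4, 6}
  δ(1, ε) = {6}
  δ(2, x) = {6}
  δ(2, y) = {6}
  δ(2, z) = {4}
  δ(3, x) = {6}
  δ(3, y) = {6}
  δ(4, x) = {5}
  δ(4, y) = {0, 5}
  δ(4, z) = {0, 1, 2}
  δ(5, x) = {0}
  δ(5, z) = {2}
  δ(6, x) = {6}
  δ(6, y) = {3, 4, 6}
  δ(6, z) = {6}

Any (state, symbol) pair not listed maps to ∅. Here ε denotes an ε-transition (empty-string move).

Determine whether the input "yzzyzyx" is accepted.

Yes

Start in {0}.
Read 'y': {0} → {3, 6}.
Read 'z': {3, 6} → {6}.
Read 'z': {6} → {6}.
Read 'y': {6} → {3, 4, 6}.
Read 'z': {3, 4, 6} → {0, 1, 2, 6}.
Read 'y': {0, 1, 2, 6} → {3, 4, 6}.
Read 'x': {3, 4, 6} → {5, 6}.
The final set {5, 6} contains the accepting state 5.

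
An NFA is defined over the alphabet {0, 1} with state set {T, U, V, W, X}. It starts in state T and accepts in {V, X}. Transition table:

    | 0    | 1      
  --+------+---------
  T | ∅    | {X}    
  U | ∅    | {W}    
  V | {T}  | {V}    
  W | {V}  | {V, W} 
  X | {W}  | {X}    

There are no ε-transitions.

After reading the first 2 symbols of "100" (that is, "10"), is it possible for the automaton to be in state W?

Yes

Start in {T}.
Read '1': {T} → {X}.
Read '0': {X} → {W}.
State W is in {W}.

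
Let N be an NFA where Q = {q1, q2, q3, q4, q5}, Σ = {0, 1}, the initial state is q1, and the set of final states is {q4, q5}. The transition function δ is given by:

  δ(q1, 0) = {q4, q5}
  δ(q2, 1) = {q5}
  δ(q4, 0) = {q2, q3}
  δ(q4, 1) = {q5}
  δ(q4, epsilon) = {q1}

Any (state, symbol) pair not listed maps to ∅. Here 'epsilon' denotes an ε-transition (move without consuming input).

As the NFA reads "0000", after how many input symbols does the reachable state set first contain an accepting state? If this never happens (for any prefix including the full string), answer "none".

Start in {q1}.
Read '0': q1→{q4, q5}; union {q4, q5}; ε-closure = {q1, q4, q5}.
None of the earlier sets intersect F, but {q1, q4, q5} does.

1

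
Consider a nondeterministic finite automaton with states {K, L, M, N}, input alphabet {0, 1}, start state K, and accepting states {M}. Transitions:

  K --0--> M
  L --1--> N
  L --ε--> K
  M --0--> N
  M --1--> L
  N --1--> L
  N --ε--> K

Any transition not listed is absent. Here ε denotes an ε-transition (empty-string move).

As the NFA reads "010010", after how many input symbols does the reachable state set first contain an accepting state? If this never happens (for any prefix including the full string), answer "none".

Start in {K}.
Read '0': K→{M}; now {M}.
None of the earlier sets intersect F, but {M} does.

1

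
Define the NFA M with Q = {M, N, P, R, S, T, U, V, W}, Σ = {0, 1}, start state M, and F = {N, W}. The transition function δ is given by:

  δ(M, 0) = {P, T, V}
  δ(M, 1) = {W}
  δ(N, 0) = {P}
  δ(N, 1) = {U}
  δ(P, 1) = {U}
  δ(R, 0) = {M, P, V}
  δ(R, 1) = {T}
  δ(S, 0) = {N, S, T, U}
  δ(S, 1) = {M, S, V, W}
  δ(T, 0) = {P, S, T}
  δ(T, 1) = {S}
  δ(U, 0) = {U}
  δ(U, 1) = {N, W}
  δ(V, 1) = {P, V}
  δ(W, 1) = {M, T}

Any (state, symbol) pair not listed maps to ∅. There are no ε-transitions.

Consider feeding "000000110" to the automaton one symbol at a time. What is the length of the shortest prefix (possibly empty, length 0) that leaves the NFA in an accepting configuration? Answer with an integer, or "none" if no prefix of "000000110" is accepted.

Start in {M}.
Read '0': M→{P, T, V}; now {P, T, V}.
Read '0': P→∅, T→{P, S, T}, V→∅; now {P, S, T}.
Read '0': P→∅, S→{N, S, T, U}, T→{P, S, T}; now {N, P, S, T, U}.
None of the earlier sets intersect F, but {N, P, S, T, U} does.

3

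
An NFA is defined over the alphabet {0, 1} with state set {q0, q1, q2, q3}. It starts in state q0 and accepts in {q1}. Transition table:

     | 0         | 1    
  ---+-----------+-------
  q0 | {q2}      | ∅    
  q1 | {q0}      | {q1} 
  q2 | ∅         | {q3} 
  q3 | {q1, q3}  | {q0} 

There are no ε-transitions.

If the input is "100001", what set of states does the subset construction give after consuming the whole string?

∅

Start in {q0}.
Read '1': {q0} → ∅.
The set is empty and remains empty for the remaining 5 symbols.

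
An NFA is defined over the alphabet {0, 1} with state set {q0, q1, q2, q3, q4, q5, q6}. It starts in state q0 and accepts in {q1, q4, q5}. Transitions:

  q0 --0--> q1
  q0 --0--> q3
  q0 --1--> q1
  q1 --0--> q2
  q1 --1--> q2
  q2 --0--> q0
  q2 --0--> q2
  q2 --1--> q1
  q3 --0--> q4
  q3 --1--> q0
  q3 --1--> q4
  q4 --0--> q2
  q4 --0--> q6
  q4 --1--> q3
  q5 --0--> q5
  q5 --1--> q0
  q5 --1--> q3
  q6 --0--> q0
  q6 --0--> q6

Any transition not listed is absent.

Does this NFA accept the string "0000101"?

Start in {q0}.
Read '0': q0→{q1, q3}; now {q1, q3}.
Read '0': q1→{q2}, q3→{q4}; now {q2, q4}.
Read '0': q2→{q0, q2}, q4→{q2, q6}; now {q0, q2, q6}.
Read '0': q0→{q1, q3}, q2→{q0, q2}, q6→{q0, q6}; now {q0, q1, q2, q3, q6}.
Read '1': q0→{q1}, q1→{q2}, q2→{q1}, q3→{q0, q4}, q6→∅; now {q0, q1, q2, q4}.
Read '0': q0→{q1, q3}, q1→{q2}, q2→{q0, q2}, q4→{q2, q6}; now {q0, q1, q2, q3, q6}.
Read '1': q0→{q1}, q1→{q2}, q2→{q1}, q3→{q0, q4}, q6→∅; now {q0, q1, q2, q4}.
The final set {q0, q1, q2, q4} contains the accepting states q1, q4.

Yes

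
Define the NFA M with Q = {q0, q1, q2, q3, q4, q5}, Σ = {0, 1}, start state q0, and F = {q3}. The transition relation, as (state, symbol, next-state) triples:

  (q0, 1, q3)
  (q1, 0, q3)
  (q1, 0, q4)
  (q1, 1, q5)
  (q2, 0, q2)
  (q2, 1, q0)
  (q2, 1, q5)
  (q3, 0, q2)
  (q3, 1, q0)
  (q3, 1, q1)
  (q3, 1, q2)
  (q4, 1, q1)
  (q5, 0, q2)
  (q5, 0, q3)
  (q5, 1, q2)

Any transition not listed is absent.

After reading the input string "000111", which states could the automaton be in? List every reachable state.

Start in {q0}.
Read '0': q0→∅; now ∅.
The set is empty and remains empty for the remaining 5 symbols.

∅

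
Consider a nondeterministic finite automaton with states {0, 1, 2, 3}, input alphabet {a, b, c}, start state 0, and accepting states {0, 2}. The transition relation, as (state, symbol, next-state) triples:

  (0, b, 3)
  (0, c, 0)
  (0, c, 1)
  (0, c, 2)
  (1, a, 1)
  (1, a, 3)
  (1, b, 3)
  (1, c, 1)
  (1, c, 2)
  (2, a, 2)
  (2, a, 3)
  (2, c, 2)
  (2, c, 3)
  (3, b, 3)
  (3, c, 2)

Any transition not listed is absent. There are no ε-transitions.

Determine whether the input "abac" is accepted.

No

Start in {0}.
Read 'a': {0} → ∅.
The set is empty and remains empty for the remaining 3 symbols.
The final set ∅ contains no accepting state.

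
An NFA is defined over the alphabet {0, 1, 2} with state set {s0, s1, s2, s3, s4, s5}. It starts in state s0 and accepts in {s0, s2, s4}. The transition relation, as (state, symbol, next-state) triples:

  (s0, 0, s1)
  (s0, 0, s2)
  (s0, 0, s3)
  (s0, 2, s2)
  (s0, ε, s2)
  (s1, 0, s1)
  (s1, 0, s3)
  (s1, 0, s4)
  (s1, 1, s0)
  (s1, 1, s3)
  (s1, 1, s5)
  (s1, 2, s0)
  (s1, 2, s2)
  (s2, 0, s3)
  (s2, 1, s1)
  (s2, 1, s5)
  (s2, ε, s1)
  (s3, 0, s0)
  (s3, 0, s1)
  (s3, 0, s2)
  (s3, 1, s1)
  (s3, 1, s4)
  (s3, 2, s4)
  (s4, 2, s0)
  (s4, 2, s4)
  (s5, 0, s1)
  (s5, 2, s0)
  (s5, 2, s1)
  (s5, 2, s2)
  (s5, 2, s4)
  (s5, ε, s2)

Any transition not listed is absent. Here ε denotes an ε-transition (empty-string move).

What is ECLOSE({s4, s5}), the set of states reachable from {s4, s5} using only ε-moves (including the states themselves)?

Begin with {s4, s5}.
ε-move s5 → s2; add s2.
ε-move s2 → s1; add s1.

{s1, s2, s4, s5}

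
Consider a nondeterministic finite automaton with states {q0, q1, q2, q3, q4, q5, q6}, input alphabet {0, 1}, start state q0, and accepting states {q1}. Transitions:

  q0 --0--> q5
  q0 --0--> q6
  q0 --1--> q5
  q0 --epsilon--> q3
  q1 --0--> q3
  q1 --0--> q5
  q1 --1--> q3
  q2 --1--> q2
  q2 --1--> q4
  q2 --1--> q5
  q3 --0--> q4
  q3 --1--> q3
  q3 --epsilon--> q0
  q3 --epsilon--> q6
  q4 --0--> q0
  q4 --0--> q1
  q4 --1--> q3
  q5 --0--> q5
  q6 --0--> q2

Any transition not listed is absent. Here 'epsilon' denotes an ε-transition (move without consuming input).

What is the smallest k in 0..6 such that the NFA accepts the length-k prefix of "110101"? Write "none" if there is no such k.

5

Start: ε-closure({q0}) = {q0, q3, q6}.
Read '1': q0→{q5}, q3→{q3}, q6→∅; union {q3, q5}; ε-closure = {q0, q3, q5, q6}.
Read '1': q0→{q5}, q3→{q3}, q5→∅, q6→∅; union {q3, q5}; ε-closure = {q0, q3, q5, q6}.
Read '0': q0→{q5, q6}, q3→{q4}, q5→{q5}, q6→{q2}; now {q2, q4, q5, q6}.
Read '1': q2→{q2, q4, q5}, q4→{q3}, q5→∅, q6→∅; union {q2, q3, q4, q5}; ε-closure = {q0, q2, q3, q4, q5, q6}.
Read '0': q0→{q5, q6}, q2→∅, q3→{q4}, q4→{q0, q1}, q5→{q5}, q6→{q2}; union {q0, q1, q2, q4, q5, q6}; ε-closure = {q0, q1, q2, q3, q4, q5, q6}.
None of the earlier sets intersect F, but {q0, q1, q2, q3, q4, q5, q6} does.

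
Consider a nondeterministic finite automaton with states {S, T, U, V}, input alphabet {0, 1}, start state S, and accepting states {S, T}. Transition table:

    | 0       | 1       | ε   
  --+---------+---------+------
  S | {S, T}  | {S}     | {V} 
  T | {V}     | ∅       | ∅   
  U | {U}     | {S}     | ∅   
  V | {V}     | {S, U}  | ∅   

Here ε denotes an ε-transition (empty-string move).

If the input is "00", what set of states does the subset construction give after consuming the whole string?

Start: ε-closure({S}) = {S, V}.
Read '0': S→{S, T}, V→{V}; now {S, T, V}.
Read '0': S→{S, T}, T→{V}, V→{V}; now {S, T, V}.

{S, T, V}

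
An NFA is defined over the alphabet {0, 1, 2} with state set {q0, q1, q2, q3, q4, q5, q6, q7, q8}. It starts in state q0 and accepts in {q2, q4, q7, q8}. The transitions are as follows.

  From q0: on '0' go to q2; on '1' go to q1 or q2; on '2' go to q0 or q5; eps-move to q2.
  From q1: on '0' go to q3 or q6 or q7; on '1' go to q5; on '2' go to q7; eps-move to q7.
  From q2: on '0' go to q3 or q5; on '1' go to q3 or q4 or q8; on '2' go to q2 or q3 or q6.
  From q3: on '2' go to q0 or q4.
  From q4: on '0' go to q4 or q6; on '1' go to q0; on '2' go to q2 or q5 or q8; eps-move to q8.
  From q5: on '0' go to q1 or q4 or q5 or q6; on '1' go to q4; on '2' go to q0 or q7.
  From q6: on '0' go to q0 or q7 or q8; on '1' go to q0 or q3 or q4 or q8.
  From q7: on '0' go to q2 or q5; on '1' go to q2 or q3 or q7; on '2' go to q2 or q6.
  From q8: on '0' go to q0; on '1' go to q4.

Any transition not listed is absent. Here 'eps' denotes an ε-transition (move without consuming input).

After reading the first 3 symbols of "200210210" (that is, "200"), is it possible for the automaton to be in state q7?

Yes

Start: ε-closure({q0}) = {q0, q2}.
Read '2': {q0, q2} → {q0, q2, q3, q5, q6}.
Read '0': {q0, q2, q3, q5, q6} → {q0, q1, q2, q3, q4, q5, q6, q7, q8}.
Read '0': {q0, q1, q2, q3, q4, q5, q6, q7, q8} → {q0, q1, q2, q3, q4, q5, q6, q7, q8}.
State q7 is in {q0, q1, q2, q3, q4, q5, q6, q7, q8}.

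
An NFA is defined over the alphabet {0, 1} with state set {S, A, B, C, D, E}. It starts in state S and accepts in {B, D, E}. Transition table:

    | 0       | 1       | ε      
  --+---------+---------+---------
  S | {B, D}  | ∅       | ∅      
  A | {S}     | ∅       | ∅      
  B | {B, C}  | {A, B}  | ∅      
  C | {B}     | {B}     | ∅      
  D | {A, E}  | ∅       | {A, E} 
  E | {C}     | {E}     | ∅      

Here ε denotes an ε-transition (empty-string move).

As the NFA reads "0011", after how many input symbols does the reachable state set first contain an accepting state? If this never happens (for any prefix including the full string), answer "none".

1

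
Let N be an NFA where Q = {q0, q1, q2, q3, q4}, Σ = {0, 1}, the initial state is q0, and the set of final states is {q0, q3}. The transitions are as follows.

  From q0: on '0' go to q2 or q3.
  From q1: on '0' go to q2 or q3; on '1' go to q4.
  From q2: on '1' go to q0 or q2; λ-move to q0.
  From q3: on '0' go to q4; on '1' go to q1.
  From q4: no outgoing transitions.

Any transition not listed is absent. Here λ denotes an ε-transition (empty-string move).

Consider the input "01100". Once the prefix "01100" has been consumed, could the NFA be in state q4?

Start in {q0}.
Read '0': q0→{q2, q3}; union {q2, q3}; ε-closure = {q0, q2, q3}.
Read '1': q0→∅, q2→{q0, q2}, q3→{q1}; now {q0, q1, q2}.
Read '1': q0→∅, q1→{q4}, q2→{q0, q2}; now {q0, q2, q4}.
Read '0': q0→{q2, q3}, q2→∅, q4→∅; union {q2, q3}; ε-closure = {q0, q2, q3}.
Read '0': q0→{q2, q3}, q2→∅, q3→{q4}; union {q2, q3, q4}; ε-closure = {q0, q2, q3, q4}.
State q4 is in {q0, q2, q3, q4}.

Yes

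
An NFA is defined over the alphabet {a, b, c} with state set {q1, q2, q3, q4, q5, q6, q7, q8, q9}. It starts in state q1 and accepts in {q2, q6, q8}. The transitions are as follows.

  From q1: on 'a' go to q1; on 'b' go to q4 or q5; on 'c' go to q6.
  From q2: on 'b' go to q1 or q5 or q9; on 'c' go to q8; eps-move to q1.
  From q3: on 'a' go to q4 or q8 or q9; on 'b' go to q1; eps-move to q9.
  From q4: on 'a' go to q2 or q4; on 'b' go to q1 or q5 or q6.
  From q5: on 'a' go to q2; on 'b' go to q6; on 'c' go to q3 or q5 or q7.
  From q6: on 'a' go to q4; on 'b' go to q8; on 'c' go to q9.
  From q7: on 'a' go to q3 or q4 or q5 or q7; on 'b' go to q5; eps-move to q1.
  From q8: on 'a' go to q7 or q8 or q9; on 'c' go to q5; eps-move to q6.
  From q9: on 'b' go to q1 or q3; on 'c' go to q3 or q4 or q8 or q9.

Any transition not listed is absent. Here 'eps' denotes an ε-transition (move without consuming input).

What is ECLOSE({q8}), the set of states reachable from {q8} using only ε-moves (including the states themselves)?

{q6, q8}

Begin with {q8}.
ε-move q8 → q6; add q6.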